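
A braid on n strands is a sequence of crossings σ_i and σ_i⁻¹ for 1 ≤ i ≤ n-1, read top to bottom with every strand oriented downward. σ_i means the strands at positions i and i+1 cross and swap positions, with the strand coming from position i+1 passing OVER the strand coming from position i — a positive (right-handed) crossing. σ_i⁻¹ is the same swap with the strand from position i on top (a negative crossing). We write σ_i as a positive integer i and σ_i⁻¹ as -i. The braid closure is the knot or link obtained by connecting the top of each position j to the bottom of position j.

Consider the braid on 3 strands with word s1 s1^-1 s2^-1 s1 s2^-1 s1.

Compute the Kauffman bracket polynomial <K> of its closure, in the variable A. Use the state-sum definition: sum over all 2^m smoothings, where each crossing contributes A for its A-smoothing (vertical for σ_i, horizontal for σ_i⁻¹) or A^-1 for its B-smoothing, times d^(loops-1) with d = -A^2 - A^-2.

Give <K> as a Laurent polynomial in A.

A^8 - A^4 + 1 - A^-4 + A^-8

Derivation:
First cancel adjacent σ_i σ_i⁻¹ pairs (Reidemeister II — same braid, same closure): s1 s1^-1 s2^-1 s1 s2^-1 s1 → s2^-1 s1 s2^-1 s1.
Braid: s2^-1 s1 s2^-1 s1 on 3 strands, 4 crossings.
Writhe w = (#positive) - (#negative) = 2 - 2 = 0.
Computing the Kauffman bracket via state sum. There are 2^4 = 16 states.
Each crossing splits two ways (0=vertical, 1=horizontal). The state's weight is A^(#A-smoothings - #B-smoothings) * d^(loops - 1).
  state 0000: A-exp=+0, loops=3, term = A^0 * d^2
  state 0001: A-exp=-2, loops=2, term = A^-2 * d^1
  state 0010: A-exp=+2, loops=2, term = A^2 * d^1
  state 0011: A-exp=+0, loops=1, term = A^0 * d^0
  state 0100: A-exp=-2, loops=2, term = A^-2 * d^1
  state 0101: A-exp=-4, loops=3, term = A^-4 * d^2
  state 0110: A-exp=+0, loops=1, term = A^0 * d^0
  state 0111: A-exp=-2, loops=2, term = A^-2 * d^1
  state 1000: A-exp=+2, loops=2, term = A^2 * d^1
  state 1001: A-exp=+0, loops=1, term = A^0 * d^0
  state 1010: A-exp=+4, loops=3, term = A^4 * d^2
  state 1011: A-exp=+2, loops=2, term = A^2 * d^1
  state 1100: A-exp=+0, loops=1, term = A^0 * d^0
  state 1101: A-exp=-2, loops=2, term = A^-2 * d^1
  state 1110: A-exp=+2, loops=2, term = A^2 * d^1
  state 1111: A-exp=+0, loops=1, term = A^0 * d^0
Collect the terms by A-exponent (count of states per loop number):
Powers of d = -A^2 - A^-2: d^2 = A^4 + 2 + A^-4.
  A^4 * (d^2) = A^8 + 2*A^4 + 1
  A^2 * (4*d) = -4*A^4 - 4
  A^0 * (5 + d^2) = A^4 + 7 + A^-4
  A^-2 * (4*d) = -4 - 4*A^-4
  A^-4 * (d^2) = 1 + 2*A^-4 + A^-8
Summing the groups: <K> = A^8 - A^4 + 1 - A^-4 + A^-8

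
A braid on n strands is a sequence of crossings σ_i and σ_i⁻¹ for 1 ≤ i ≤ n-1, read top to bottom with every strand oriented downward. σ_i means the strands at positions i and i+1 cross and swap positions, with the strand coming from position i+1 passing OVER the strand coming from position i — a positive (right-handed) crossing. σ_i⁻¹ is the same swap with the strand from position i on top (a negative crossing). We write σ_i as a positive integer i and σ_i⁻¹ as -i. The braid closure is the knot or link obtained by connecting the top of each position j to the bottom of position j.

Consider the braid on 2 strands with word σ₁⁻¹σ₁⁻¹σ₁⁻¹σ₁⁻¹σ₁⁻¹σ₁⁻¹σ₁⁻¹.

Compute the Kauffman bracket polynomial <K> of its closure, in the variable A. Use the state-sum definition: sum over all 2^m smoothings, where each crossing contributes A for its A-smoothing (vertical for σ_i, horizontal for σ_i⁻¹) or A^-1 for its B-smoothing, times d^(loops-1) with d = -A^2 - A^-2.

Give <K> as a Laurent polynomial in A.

Braid: s1^-1 s1^-1 s1^-1 s1^-1 s1^-1 s1^-1 s1^-1 on 2 strands, 7 crossings.
Writhe w = (#positive) - (#negative) = 0 - 7 = -7.
Computing the Kauffman bracket via state sum. There are 2^7 = 128 states.
For each crossing: s=0 is the vertical smoothing, s=1 horizontal. Crossing k contributes A^(sign_k * (1 - 2*s_k)); loop factor d = -A^2 - A^-2.
Tabulate the states by total A-exponent and number of loops L (A-exp: L × count):
  A^7: L=7 ×1
  A^5: L=6 ×7
  A^3: L=5 ×21
  A^1: L=4 ×35
  A^-1: L=3 ×35
  A^-3: L=2 ×21
  A^-5: L=1 ×7
  A^-7: L=2 ×1
Each group contributes A^e * Σ count * d^(L-1):
Powers of d = -A^2 - A^-2: d^2 = A^4 + 2 + A^-4; d^3 = -A^6 - 3*A^2 - 3*A^-2 - A^-6; d^4 = A^8 + 4*A^4 + 6 + 4*A^-4 + A^-8; d^5 = -A^10 - 5*A^6 - 10*A^2 - 10*A^-2 - 5*A^-6 - A^-10; d^6 = A^12 + 6*A^8 + 15*A^4 + 20 + 15*A^-4 + 6*A^-8 + A^-12.
  A^7 * (d^6) = A^19 + 6*A^15 + 15*A^11 + 20*A^7 + 15*A^3 + 6*A^-1 + A^-5
  A^5 * (7*d^5) = -7*A^15 - 35*A^11 - 70*A^7 - 70*A^3 - 35*A^-1 - 7*A^-5
  A^3 * (21*d^4) = 21*A^11 + 84*A^7 + 126*A^3 + 84*A^-1 + 21*A^-5
  A^1 * (35*d^3) = -35*A^7 - 105*A^3 - 105*A^-1 - 35*A^-5
  A^-1 * (35*d^2) = 35*A^3 + 70*A^-1 + 35*A^-5
  A^-3 * (21*d) = -21*A^-1 - 21*A^-5
  A^-5 * (7) = 7*A^-5
  A^-7 * (d) = -A^-5 - A^-9
Summing the groups: <K> = A^19 - A^15 + A^11 - A^7 + A^3 - A^-1 - A^-9

Answer: A^19 - A^15 + A^11 - A^7 + A^3 - A^-1 - A^-9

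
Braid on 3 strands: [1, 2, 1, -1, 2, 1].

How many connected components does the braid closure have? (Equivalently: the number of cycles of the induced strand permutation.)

3

Derivation:
Track the strand permutation on 3 strands, starting from identity.
  step 1: s1 swaps positions 1,2 -> [2 1 3]
  step 2: s2 swaps positions 2,3 -> [2 3 1]
  step 3: s1 swaps positions 1,2 -> [3 2 1]
  step 4: s1^-1 swaps positions 1,2 -> [2 3 1]
  step 5: s2 swaps positions 2,3 -> [2 1 3]
  step 6: s1 swaps positions 1,2 -> [1 2 3]
Final permutation (position -> original strand): [1 2 3]
Closure components = cycle count of this permutation = 3.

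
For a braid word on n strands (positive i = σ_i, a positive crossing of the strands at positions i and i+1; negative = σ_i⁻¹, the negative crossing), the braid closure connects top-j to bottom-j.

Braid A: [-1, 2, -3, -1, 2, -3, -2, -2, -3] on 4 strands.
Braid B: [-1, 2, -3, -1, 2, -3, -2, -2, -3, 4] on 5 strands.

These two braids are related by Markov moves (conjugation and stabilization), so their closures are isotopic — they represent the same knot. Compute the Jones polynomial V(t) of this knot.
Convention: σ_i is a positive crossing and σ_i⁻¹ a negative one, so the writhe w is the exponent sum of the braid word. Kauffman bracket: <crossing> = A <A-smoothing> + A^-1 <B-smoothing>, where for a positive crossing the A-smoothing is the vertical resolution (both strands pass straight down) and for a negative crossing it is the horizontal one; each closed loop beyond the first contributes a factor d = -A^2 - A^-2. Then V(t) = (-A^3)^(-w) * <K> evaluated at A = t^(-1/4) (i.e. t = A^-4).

Markov-equivalent braids have isotopic closures, hence identical knot invariants. Strip the Markov moves from each word to reach a common short braid β, then compute V(t) once on β.
Braid A: s1^-1 s2 s3^-1 s1^-1 s2 s3^-1 s2^-1 s2^-1 s3^-1 on 4 strands has no conjugating prefix/suffix or stabilization to strip; take β = s1^-1 s2 s3^-1 s1^-1 s2 s3^-1 s2^-1 s2^-1 s3^-1.
Braid B: s1^-1 s2 s3^-1 s1^-1 s2 s3^-1 s2^-1 s2^-1 s3^-1 s4 on 5 strands reduces by inverse Markov moves (closure unchanged at each step):
  Destabilize: the word has the form β·s4 where s4 occurs only as the final letter (β ∈ B_4); drop it and the last strand → 4 strands.
Reduced to β = s1^-1 s2 s3^-1 s1^-1 s2 s3^-1 s2^-1 s2^-1 s3^-1 on 4 strands, 9 crossings.
Both give the same β = s1^-1 s2 s3^-1 s1^-1 s2 s3^-1 s2^-1 s2^-1 s3^-1 on 4 strands, so one state sum suffices:
Braid: s1^-1 s2 s3^-1 s1^-1 s2 s3^-1 s2^-1 s2^-1 s3^-1 on 4 strands, 9 crossings.
Writhe w = (#positive) - (#negative) = 2 - 7 = -5.
Computing the Kauffman bracket via state sum. There are 2^9 = 512 states.
For each crossing: s=0 is the vertical smoothing, s=1 horizontal. Crossing k contributes A^(sign_k * (1 - 2*s_k)); loop factor d = -A^2 - A^-2.
Tabulate the states by total A-exponent and number of loops L (A-exp: L × count):
  A^9: L=5 ×1
  A^7: L=4 ×9
  A^5: L=3 ×33, L=5 ×3
  A^3: L=2 ×59, L=4 ×25
  A^1: L=1 ×42, L=3 ×80, L=5 ×4
  A^-1: L=2 ×93, L=4 ×33
  A^-3: L=1 ×19, L=3 ×58, L=5 ×7
  A^-5: L=2 ×19, L=4 ×16, L=6 ×1
  A^-7: L=3 ×7, L=5 ×2
  A^-9: L=4 ×1
Each group contributes A^e * Σ count * d^(L-1):
Powers of d = -A^2 - A^-2: d^2 = A^4 + 2 + A^-4; d^3 = -A^6 - 3*A^2 - 3*A^-2 - A^-6; d^4 = A^8 + 4*A^4 + 6 + 4*A^-4 + A^-8; d^5 = -A^10 - 5*A^6 - 10*A^2 - 10*A^-2 - 5*A^-6 - A^-10.
  A^9 * (d^4) = A^17 + 4*A^13 + 6*A^9 + 4*A^5 + A
  A^7 * (9*d^3) = -9*A^13 - 27*A^9 - 27*A^5 - 9*A
  A^5 * (33*d^2 + 3*d^4) = 3*A^13 + 45*A^9 + 84*A^5 + 45*A + 3*A^-3
  A^3 * (59*d + 25*d^3) = -25*A^9 - 134*A^5 - 134*A - 25*A^-3
  A^1 * (42 + 80*d^2 + 4*d^4) = 4*A^9 + 96*A^5 + 226*A + 96*A^-3 + 4*A^-7
  A^-1 * (93*d + 33*d^3) = -33*A^5 - 192*A - 192*A^-3 - 33*A^-7
  A^-3 * (19 + 58*d^2 + 7*d^4) = 7*A^5 + 86*A + 177*A^-3 + 86*A^-7 + 7*A^-11
  A^-5 * (19*d + 16*d^3 + d^5) = -A^5 - 21*A - 77*A^-3 - 77*A^-7 - 21*A^-11 - A^-15
  A^-7 * (7*d^2 + 2*d^4) = 2*A + 15*A^-3 + 26*A^-7 + 15*A^-11 + 2*A^-15
  A^-9 * (d^3) = -A^-3 - 3*A^-7 - 3*A^-11 - A^-15
Summing the groups: <K> = A^17 - 2*A^13 + 3*A^9 - 4*A^5 + 4*A - 4*A^-3 + 3*A^-7 - 2*A^-11
Normalise by the writhe: (-A^3)^(-w) = (-A^3)^(5) = -A^15, so f(A) = -A^15 * <K> = -A^32 + 2*A^28 - 3*A^24 + 4*A^20 - 4*A^16 + 4*A^12 - 3*A^8 + 2*A^4.
Substitute A = t^(-1/4), i.e. A^e → t^(-e/4): V(t) = 2*t^-1 - 3*t^-2 + 4*t^-3 - 4*t^-4 + 4*t^-5 - 3*t^-6 + 2*t^-7 - t^-8

Answer: 2*t^-1 - 3*t^-2 + 4*t^-3 - 4*t^-4 + 4*t^-5 - 3*t^-6 + 2*t^-7 - t^-8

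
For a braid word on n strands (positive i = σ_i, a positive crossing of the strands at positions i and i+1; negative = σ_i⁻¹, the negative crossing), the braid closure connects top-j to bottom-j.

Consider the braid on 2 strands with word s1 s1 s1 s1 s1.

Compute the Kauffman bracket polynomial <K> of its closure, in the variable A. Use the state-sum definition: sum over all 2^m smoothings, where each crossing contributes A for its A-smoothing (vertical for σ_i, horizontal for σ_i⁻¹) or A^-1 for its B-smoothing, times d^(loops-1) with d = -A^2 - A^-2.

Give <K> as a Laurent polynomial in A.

-A^7 - A^-1 + A^-5 - A^-9 + A^-13

Derivation:
Braid: s1 s1 s1 s1 s1 on 2 strands, 5 crossings.
Writhe w = (#positive) - (#negative) = 5 - 0 = 5.
State-sum expansion of <K>. There are 2^5 = 32 states.
For each crossing: s=0 is the vertical smoothing, s=1 horizontal. Crossing k contributes A^(sign_k * (1 - 2*s_k)); loop factor d = -A^2 - A^-2.
  state 00000: A-exp=+5, loops=2, term = A^5 * d^1
  state 00001: A-exp=+3, loops=1, term = A^3 * d^0
  state 00010: A-exp=+3, loops=1, term = A^3 * d^0
  state 00011: A-exp=+1, loops=2, term = A^1 * d^1
  state 00100: A-exp=+3, loops=1, term = A^3 * d^0
  state 00101: A-exp=+1, loops=2, term = A^1 * d^1
  state 00110: A-exp=+1, loops=2, term = A^1 * d^1
  state 00111: A-exp=-1, loops=3, term = A^-1 * d^2
  state 01000: A-exp=+3, loops=1, term = A^3 * d^0
  state 01001: A-exp=+1, loops=2, term = A^1 * d^1
  state 01010: A-exp=+1, loops=2, term = A^1 * d^1
  state 01011: A-exp=-1, loops=3, term = A^-1 * d^2
  state 01100: A-exp=+1, loops=2, term = A^1 * d^1
  state 01101: A-exp=-1, loops=3, term = A^-1 * d^2
  state 01110: A-exp=-1, loops=3, term = A^-1 * d^2
  state 01111: A-exp=-3, loops=4, term = A^-3 * d^3
  state 10000: A-exp=+3, loops=1, term = A^3 * d^0
  state 10001: A-exp=+1, loops=2, term = A^1 * d^1
  state 10010: A-exp=+1, loops=2, term = A^1 * d^1
  state 10011: A-exp=-1, loops=3, term = A^-1 * d^2
  state 10100: A-exp=+1, loops=2, term = A^1 * d^1
  state 10101: A-exp=-1, loops=3, term = A^-1 * d^2
  state 10110: A-exp=-1, loops=3, term = A^-1 * d^2
  state 10111: A-exp=-3, loops=4, term = A^-3 * d^3
  state 11000: A-exp=+1, loops=2, term = A^1 * d^1
  state 11001: A-exp=-1, loops=3, term = A^-1 * d^2
  state 11010: A-exp=-1, loops=3, term = A^-1 * d^2
  state 11011: A-exp=-3, loops=4, term = A^-3 * d^3
  state 11100: A-exp=-1, loops=3, term = A^-1 * d^2
  state 11101: A-exp=-3, loops=4, term = A^-3 * d^3
  state 11110: A-exp=-3, loops=4, term = A^-3 * d^3
  state 11111: A-exp=-5, loops=5, term = A^-5 * d^4
Collect the terms by A-exponent (count of states per loop number):
Powers of d = -A^2 - A^-2: d^2 = A^4 + 2 + A^-4; d^3 = -A^6 - 3*A^2 - 3*A^-2 - A^-6; d^4 = A^8 + 4*A^4 + 6 + 4*A^-4 + A^-8.
  A^5 * (d) = -A^7 - A^3
  A^3 * (5) = 5*A^3
  A^1 * (10*d) = -10*A^3 - 10*A^-1
  A^-1 * (10*d^2) = 10*A^3 + 20*A^-1 + 10*A^-5
  A^-3 * (5*d^3) = -5*A^3 - 15*A^-1 - 15*A^-5 - 5*A^-9
  A^-5 * (d^4) = A^3 + 4*A^-1 + 6*A^-5 + 4*A^-9 + A^-13
Summing the groups: <K> = -A^7 - A^-1 + A^-5 - A^-9 + A^-13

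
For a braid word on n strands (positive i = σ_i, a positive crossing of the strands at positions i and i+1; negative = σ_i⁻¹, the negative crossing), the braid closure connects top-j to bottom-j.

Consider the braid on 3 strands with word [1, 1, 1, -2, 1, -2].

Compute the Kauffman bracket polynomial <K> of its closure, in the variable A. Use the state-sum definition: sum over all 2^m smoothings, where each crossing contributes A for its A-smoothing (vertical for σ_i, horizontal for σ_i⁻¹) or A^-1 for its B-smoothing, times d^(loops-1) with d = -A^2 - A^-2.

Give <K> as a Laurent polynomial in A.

A^10 - A^6 + 2*A^2 - 2*A^-2 + 2*A^-6 - 2*A^-10 + A^-14

Derivation:
Braid: s1 s1 s1 s2^-1 s1 s2^-1 on 3 strands, 6 crossings.
Writhe w = (#positive) - (#negative) = 4 - 2 = 2.
Computing the Kauffman bracket via state sum. There are 2^6 = 64 states.
Each crossing splits two ways (0=vertical, 1=horizontal). The state's weight is A^(#A-smoothings - #B-smoothings) * d^(loops - 1).
Tabulate the states by total A-exponent and number of loops L (A-exp: L × count):
  A^6: L=3 ×1
  A^4: L=2 ×6
  A^2: L=1 ×11, L=3 ×4
  A^0: L=2 ×19, L=4 ×1
  A^-2: L=3 ×15
  A^-4: L=4 ×6
  A^-6: L=5 ×1
Each group contributes A^e * Σ count * d^(L-1):
Powers of d = -A^2 - A^-2: d^2 = A^4 + 2 + A^-4; d^3 = -A^6 - 3*A^2 - 3*A^-2 - A^-6; d^4 = A^8 + 4*A^4 + 6 + 4*A^-4 + A^-8.
  A^6 * (d^2) = A^10 + 2*A^6 + A^2
  A^4 * (6*d) = -6*A^6 - 6*A^2
  A^2 * (11 + 4*d^2) = 4*A^6 + 19*A^2 + 4*A^-2
  A^0 * (19*d + d^3) = -A^6 - 22*A^2 - 22*A^-2 - A^-6
  A^-2 * (15*d^2) = 15*A^2 + 30*A^-2 + 15*A^-6
  A^-4 * (6*d^3) = -6*A^2 - 18*A^-2 - 18*A^-6 - 6*A^-10
  A^-6 * (d^4) = A^2 + 4*A^-2 + 6*A^-6 + 4*A^-10 + A^-14
Summing the groups: <K> = A^10 - A^6 + 2*A^2 - 2*A^-2 + 2*A^-6 - 2*A^-10 + A^-14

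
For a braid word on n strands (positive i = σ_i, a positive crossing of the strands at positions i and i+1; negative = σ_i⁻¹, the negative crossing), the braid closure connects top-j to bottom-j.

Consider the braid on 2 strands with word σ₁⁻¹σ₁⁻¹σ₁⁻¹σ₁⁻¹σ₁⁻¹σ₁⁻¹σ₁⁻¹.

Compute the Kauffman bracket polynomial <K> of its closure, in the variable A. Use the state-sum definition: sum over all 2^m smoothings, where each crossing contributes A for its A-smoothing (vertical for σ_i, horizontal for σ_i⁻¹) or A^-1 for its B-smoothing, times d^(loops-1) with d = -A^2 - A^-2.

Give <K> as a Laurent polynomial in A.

A^19 - A^15 + A^11 - A^7 + A^3 - A^-1 - A^-9

Derivation:
Braid: s1^-1 s1^-1 s1^-1 s1^-1 s1^-1 s1^-1 s1^-1 on 2 strands, 7 crossings.
Writhe w = (#positive) - (#negative) = 0 - 7 = -7.
State-sum expansion of <K>. There are 2^7 = 128 states.
For each crossing: s=0 is the vertical smoothing, s=1 horizontal. Crossing k contributes A^(sign_k * (1 - 2*s_k)); loop factor d = -A^2 - A^-2.
Tabulate the states by total A-exponent and number of loops L (A-exp: L × count):
  A^7: L=7 ×1
  A^5: L=6 ×7
  A^3: L=5 ×21
  A^1: L=4 ×35
  A^-1: L=3 ×35
  A^-3: L=2 ×21
  A^-5: L=1 ×7
  A^-7: L=2 ×1
Each group contributes A^e * Σ count * d^(L-1):
Powers of d = -A^2 - A^-2: d^2 = A^4 + 2 + A^-4; d^3 = -A^6 - 3*A^2 - 3*A^-2 - A^-6; d^4 = A^8 + 4*A^4 + 6 + 4*A^-4 + A^-8; d^5 = -A^10 - 5*A^6 - 10*A^2 - 10*A^-2 - 5*A^-6 - A^-10; d^6 = A^12 + 6*A^8 + 15*A^4 + 20 + 15*A^-4 + 6*A^-8 + A^-12.
  A^7 * (d^6) = A^19 + 6*A^15 + 15*A^11 + 20*A^7 + 15*A^3 + 6*A^-1 + A^-5
  A^5 * (7*d^5) = -7*A^15 - 35*A^11 - 70*A^7 - 70*A^3 - 35*A^-1 - 7*A^-5
  A^3 * (21*d^4) = 21*A^11 + 84*A^7 + 126*A^3 + 84*A^-1 + 21*A^-5
  A^1 * (35*d^3) = -35*A^7 - 105*A^3 - 105*A^-1 - 35*A^-5
  A^-1 * (35*d^2) = 35*A^3 + 70*A^-1 + 35*A^-5
  A^-3 * (21*d) = -21*A^-1 - 21*A^-5
  A^-5 * (7) = 7*A^-5
  A^-7 * (d) = -A^-5 - A^-9
Summing the groups: <K> = A^19 - A^15 + A^11 - A^7 + A^3 - A^-1 - A^-9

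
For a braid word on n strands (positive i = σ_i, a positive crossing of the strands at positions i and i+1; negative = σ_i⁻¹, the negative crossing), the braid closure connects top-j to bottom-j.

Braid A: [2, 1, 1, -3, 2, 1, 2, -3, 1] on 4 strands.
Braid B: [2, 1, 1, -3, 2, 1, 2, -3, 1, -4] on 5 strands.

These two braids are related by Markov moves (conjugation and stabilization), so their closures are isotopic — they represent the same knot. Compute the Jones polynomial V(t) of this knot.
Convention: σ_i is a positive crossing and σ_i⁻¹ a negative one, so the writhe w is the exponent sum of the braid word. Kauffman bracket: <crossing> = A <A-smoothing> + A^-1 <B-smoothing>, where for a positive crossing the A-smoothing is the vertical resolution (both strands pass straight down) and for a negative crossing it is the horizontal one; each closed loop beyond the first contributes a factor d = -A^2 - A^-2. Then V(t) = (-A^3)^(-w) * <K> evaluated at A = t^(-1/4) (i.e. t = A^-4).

-t^7 + 2*t^6 - 2*t^5 + 2*t^4 - 2*t^3 + 2*t^2 - t + 1

Derivation:
Markov-equivalent braids have isotopic closures, hence identical knot invariants. Strip the Markov moves from each word to reach a common short braid β, then compute V(t) once on β.
Braid A: s2 s1 s1 s3^-1 s2 s1 s2 s3^-1 s1 on 4 strands has no conjugating prefix/suffix or stabilization to strip; take β = s2 s1 s1 s3^-1 s2 s1 s2 s3^-1 s1.
Braid B: s2 s1 s1 s3^-1 s2 s1 s2 s3^-1 s1 s4^-1 on 5 strands reduces by inverse Markov moves (closure unchanged at each step):
  Destabilize: the word has the form β·s4^-1 where s4^-1 occurs only as the final letter (β ∈ B_4); drop it and the last strand → 4 strands.
Reduced to β = s2 s1 s1 s3^-1 s2 s1 s2 s3^-1 s1 on 4 strands, 9 crossings.
Both give the same β = s2 s1 s1 s3^-1 s2 s1 s2 s3^-1 s1 on 4 strands, so one state sum suffices:
Braid: s2 s1 s1 s3^-1 s2 s1 s2 s3^-1 s1 on 4 strands, 9 crossings.
Writhe w = (#positive) - (#negative) = 7 - 2 = 5.
Enumerate smoothing states for the bracket polynomial. There are 2^9 = 512 states.
Smooth each crossing (0=||, 1=⌣⌢); contribution A^(Σ sign_k(1-2s_k)) * d^(L-1).
Tabulate the states by total A-exponent and number of loops L (A-exp: L × count):
  A^9: L=4 ×1
  A^7: L=3 ×9
  A^5: L=2 ×28, L=4 ×8
  A^3: L=1 ×32, L=3 ×48, L=5 ×4
  A^1: L=2 ×91, L=4 ×34, L=6 ×1
  A^-1: L=1 ×23, L=3 ×92, L=5 ×11
  A^-3: L=2 ×43, L=4 ×40, L=6 ×1
  A^-5: L=1 ×4, L=3 ×26, L=5 ×6
  A^-7: L=2 ×4, L=4 ×5
  A^-9: L=3 ×1
Each group contributes A^e * Σ count * d^(L-1):
Powers of d = -A^2 - A^-2: d^2 = A^4 + 2 + A^-4; d^3 = -A^6 - 3*A^2 - 3*A^-2 - A^-6; d^4 = A^8 + 4*A^4 + 6 + 4*A^-4 + A^-8; d^5 = -A^10 - 5*A^6 - 10*A^2 - 10*A^-2 - 5*A^-6 - A^-10.
  A^9 * (d^3) = -A^15 - 3*A^11 - 3*A^7 - A^3
  A^7 * (9*d^2) = 9*A^11 + 18*A^7 + 9*A^3
  A^5 * (28*d + 8*d^3) = -8*A^11 - 52*A^7 - 52*A^3 - 8*A^-1
  A^3 * (32 + 48*d^2 + 4*d^4) = 4*A^11 + 64*A^7 + 152*A^3 + 64*A^-1 + 4*A^-5
  A^1 * (91*d + 34*d^3 + d^5) = -A^11 - 39*A^7 - 203*A^3 - 203*A^-1 - 39*A^-5 - A^-9
  A^-1 * (23 + 92*d^2 + 11*d^4) = 11*A^7 + 136*A^3 + 273*A^-1 + 136*A^-5 + 11*A^-9
  A^-3 * (43*d + 40*d^3 + d^5) = -A^7 - 45*A^3 - 173*A^-1 - 173*A^-5 - 45*A^-9 - A^-13
  A^-5 * (4 + 26*d^2 + 6*d^4) = 6*A^3 + 50*A^-1 + 92*A^-5 + 50*A^-9 + 6*A^-13
  A^-7 * (4*d + 5*d^3) = -5*A^-1 - 19*A^-5 - 19*A^-9 - 5*A^-13
  A^-9 * (d^2) = A^-5 + 2*A^-9 + A^-13
Summing the groups: <K> = -A^15 + A^11 - 2*A^7 + 2*A^3 - 2*A^-1 + 2*A^-5 - 2*A^-9 + A^-13
Normalise by the writhe: (-A^3)^(-w) = (-A^3)^(-5) = -A^-15, so f(A) = -A^-15 * <K> = 1 - A^-4 + 2*A^-8 - 2*A^-12 + 2*A^-16 - 2*A^-20 + 2*A^-24 - A^-28.
Substitute A = t^(-1/4), i.e. A^e → t^(-e/4): V(t) = -t^7 + 2*t^6 - 2*t^5 + 2*t^4 - 2*t^3 + 2*t^2 - t + 1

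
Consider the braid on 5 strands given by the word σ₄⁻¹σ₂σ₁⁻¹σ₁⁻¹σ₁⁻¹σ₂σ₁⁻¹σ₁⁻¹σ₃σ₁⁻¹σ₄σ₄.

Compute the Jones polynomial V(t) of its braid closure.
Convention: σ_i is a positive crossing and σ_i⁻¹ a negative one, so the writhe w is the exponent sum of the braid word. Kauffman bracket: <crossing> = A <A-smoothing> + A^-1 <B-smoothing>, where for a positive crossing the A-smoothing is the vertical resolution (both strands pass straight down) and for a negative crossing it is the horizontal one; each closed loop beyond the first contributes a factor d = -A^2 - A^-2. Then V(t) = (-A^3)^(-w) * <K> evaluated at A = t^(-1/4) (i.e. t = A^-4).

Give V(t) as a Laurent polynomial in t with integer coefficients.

1 - t^-1 + 3*t^-2 - 3*t^-3 + 3*t^-4 - 4*t^-5 + 3*t^-6 - 2*t^-7 + t^-8

Derivation:
The presented braid s4^-1 s2 s1^-1 s1^-1 s1^-1 s2 s1^-1 s1^-1 s3 s1^-1 s4 s4 on 5 strands reduces by inverse Markov moves (closure unchanged at each step):
  Deconjugate: the word is γ·β·γ⁻¹ with γ = s4^-1 (prefix) and γ⁻¹ = s4 (suffix); strip both.
  Destabilize: the word has the form β·s4 where s4 occurs only as the final letter (β ∈ B_4); drop it and the last strand → 4 strands.
Reduced to β = s2 s1^-1 s1^-1 s1^-1 s2 s1^-1 s1^-1 s3 s1^-1 on 4 strands, 9 crossings.
Compute on β:
Braid: s2 s1^-1 s1^-1 s1^-1 s2 s1^-1 s1^-1 s3 s1^-1 on 4 strands, 9 crossings.
Writhe w = (#positive) - (#negative) = 3 - 6 = -3.
Computing the Kauffman bracket via state sum. There are 2^9 = 512 states.
For each crossing: s=0 is the vertical smoothing, s=1 horizontal. Crossing k contributes A^(sign_k * (1 - 2*s_k)); loop factor d = -A^2 - A^-2.
Tabulate the states by total A-exponent and number of loops L (A-exp: L × count):
  A^9: L=8 ×1
  A^7: L=7 ×9
  A^5: L=6 ×36
  A^3: L=5 ×84
  A^1: L=4 ×126
  A^-1: L=3 ×124, L=5 ×2
  A^-3: L=2 ×75, L=4 ×9
  A^-5: L=1 ×21, L=3 ×15
  A^-7: L=2 ×8, L=4 ×1
  A^-9: L=3 ×1
Each group contributes A^e * Σ count * d^(L-1):
Powers of d = -A^2 - A^-2: d^2 = A^4 + 2 + A^-4; d^3 = -A^6 - 3*A^2 - 3*A^-2 - A^-6; d^4 = A^8 + 4*A^4 + 6 + 4*A^-4 + A^-8; d^5 = -A^10 - 5*A^6 - 10*A^2 - 10*A^-2 - 5*A^-6 - A^-10; d^6 = A^12 + 6*A^8 + 15*A^4 + 20 + 15*A^-4 + 6*A^-8 + A^-12; d^7 = -A^14 - 7*A^10 - 21*A^6 - 35*A^2 - 35*A^-2 - 21*A^-6 - 7*A^-10 - A^-14.
  A^9 * (d^7) = -A^23 - 7*A^19 - 21*A^15 - 35*A^11 - 35*A^7 - 21*A^3 - 7*A^-1 - A^-5
  A^7 * (9*d^6) = 9*A^19 + 54*A^15 + 135*A^11 + 180*A^7 + 135*A^3 + 54*A^-1 + 9*A^-5
  A^5 * (36*d^5) = -36*A^15 - 180*A^11 - 360*A^7 - 360*A^3 - 180*A^-1 - 36*A^-5
  A^3 * (84*d^4) = 84*A^11 + 336*A^7 + 504*A^3 + 336*A^-1 + 84*A^-5
  A^1 * (126*d^3) = -126*A^7 - 378*A^3 - 378*A^-1 - 126*A^-5
  A^-1 * (124*d^2 + 2*d^4) = 2*A^7 + 132*A^3 + 260*A^-1 + 132*A^-5 + 2*A^-9
  A^-3 * (75*d + 9*d^3) = -9*A^3 - 102*A^-1 - 102*A^-5 - 9*A^-9
  A^-5 * (21 + 15*d^2) = 15*A^-1 + 51*A^-5 + 15*A^-9
  A^-7 * (8*d + d^3) = -A^-1 - 11*A^-5 - 11*A^-9 - A^-13
  A^-9 * (d^2) = A^-5 + 2*A^-9 + A^-13
Summing the groups: <K> = -A^23 + 2*A^19 - 3*A^15 + 4*A^11 - 3*A^7 + 3*A^3 - 3*A^-1 + A^-5 - A^-9
Normalise by the writhe: (-A^3)^(-w) = (-A^3)^(3) = -A^9, so f(A) = -A^9 * <K> = A^32 - 2*A^28 + 3*A^24 - 4*A^20 + 3*A^16 - 3*A^12 + 3*A^8 - A^4 + 1.
Substitute A = t^(-1/4), i.e. A^e → t^(-e/4): V(t) = 1 - t^-1 + 3*t^-2 - 3*t^-3 + 3*t^-4 - 4*t^-5 + 3*t^-6 - 2*t^-7 + t^-8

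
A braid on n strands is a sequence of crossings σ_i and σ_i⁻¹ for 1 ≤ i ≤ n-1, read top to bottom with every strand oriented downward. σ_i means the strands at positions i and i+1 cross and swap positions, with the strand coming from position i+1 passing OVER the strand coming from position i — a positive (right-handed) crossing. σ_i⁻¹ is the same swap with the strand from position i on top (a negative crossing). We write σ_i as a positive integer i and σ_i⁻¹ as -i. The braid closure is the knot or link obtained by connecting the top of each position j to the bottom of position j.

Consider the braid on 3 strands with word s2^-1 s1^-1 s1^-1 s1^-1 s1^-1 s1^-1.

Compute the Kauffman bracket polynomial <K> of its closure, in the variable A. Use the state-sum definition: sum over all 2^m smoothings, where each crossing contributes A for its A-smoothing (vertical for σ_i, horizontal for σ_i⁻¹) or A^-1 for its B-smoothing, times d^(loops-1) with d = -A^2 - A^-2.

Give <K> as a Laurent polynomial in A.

Braid: s2^-1 s1^-1 s1^-1 s1^-1 s1^-1 s1^-1 on 3 strands, 6 crossings.
Writhe w = (#positive) - (#negative) = 0 - 6 = -6.
State-sum expansion of <K>. There are 2^6 = 64 states.
For each crossing: s=0 is the vertical smoothing, s=1 horizontal. Crossing k contributes A^(sign_k * (1 - 2*s_k)); loop factor d = -A^2 - A^-2.
Tabulate the states by total A-exponent and number of loops L (A-exp: L × count):
  A^6: L=5 ×1
  A^4: L=4 ×5, L=6 ×1
  A^2: L=3 ×10, L=5 ×5
  A^0: L=2 ×10, L=4 ×10
  A^-2: L=1 ×5, L=3 ×10
  A^-4: L=2 ×6
  A^-6: L=3 ×1
Each group contributes A^e * Σ count * d^(L-1):
Powers of d = -A^2 - A^-2: d^2 = A^4 + 2 + A^-4; d^3 = -A^6 - 3*A^2 - 3*A^-2 - A^-6; d^4 = A^8 + 4*A^4 + 6 + 4*A^-4 + A^-8; d^5 = -A^10 - 5*A^6 - 10*A^2 - 10*A^-2 - 5*A^-6 - A^-10.
  A^6 * (d^4) = A^14 + 4*A^10 + 6*A^6 + 4*A^2 + A^-2
  A^4 * (5*d^3 + d^5) = -A^14 - 10*A^10 - 25*A^6 - 25*A^2 - 10*A^-2 - A^-6
  A^2 * (10*d^2 + 5*d^4) = 5*A^10 + 30*A^6 + 50*A^2 + 30*A^-2 + 5*A^-6
  A^0 * (10*d + 10*d^3) = -10*A^6 - 40*A^2 - 40*A^-2 - 10*A^-6
  A^-2 * (5 + 10*d^2) = 10*A^2 + 25*A^-2 + 10*A^-6
  A^-4 * (6*d) = -6*A^-2 - 6*A^-6
  A^-6 * (d^2) = A^-2 + 2*A^-6 + A^-10
Summing the groups: <K> = -A^10 + A^6 - A^2 + A^-2 + A^-10

Answer: -A^10 + A^6 - A^2 + A^-2 + A^-10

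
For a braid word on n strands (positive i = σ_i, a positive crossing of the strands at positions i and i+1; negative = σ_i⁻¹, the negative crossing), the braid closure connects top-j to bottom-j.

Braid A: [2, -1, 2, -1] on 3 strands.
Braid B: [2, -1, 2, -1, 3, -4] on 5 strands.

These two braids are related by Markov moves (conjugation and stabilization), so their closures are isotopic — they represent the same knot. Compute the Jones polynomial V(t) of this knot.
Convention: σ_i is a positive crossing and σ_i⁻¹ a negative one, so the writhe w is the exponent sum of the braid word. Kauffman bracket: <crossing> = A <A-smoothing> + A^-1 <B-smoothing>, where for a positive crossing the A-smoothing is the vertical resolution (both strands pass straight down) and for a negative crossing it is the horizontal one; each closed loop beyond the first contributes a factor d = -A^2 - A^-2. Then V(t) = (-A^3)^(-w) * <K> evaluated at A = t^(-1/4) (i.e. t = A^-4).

Markov-equivalent braids have isotopic closures, hence identical knot invariants. Strip the Markov moves from each word to reach a common short braid β, then compute V(t) once on β.
Braid A: s2 s1^-1 s2 s1^-1 on 3 strands has no conjugating prefix/suffix or stabilization to strip; take β = s2 s1^-1 s2 s1^-1.
Braid B: s2 s1^-1 s2 s1^-1 s3 s4^-1 on 5 strands reduces by inverse Markov moves (closure unchanged at each step):
  Destabilize: the word has the form β·s4^-1 where s4^-1 occurs only as the final letter (β ∈ B_4); drop it and the last strand → 4 strands.
  Destabilize: the word has the form β·s3 where s3 occurs only as the final letter (β ∈ B_3); drop it and the last strand → 3 strands.
Reduced to β = s2 s1^-1 s2 s1^-1 on 3 strands, 4 crossings.
Both give the same β = s2 s1^-1 s2 s1^-1 on 3 strands, so one state sum suffices:
Braid: s2 s1^-1 s2 s1^-1 on 3 strands, 4 crossings.
Writhe w = (#positive) - (#negative) = 2 - 2 = 0.
Computing the Kauffman bracket via state sum. There are 2^4 = 16 states.
Each crossing splits two ways (0=vertical, 1=horizontal). The state's weight is A^(#A-smoothings - #B-smoothings) * d^(loops - 1).
  state 0000: A-exp=+0, loops=3, term = A^0 * d^2
  state 0001: A-exp=+2, loops=2, term = A^2 * d^1
  state 0010: A-exp=-2, loops=2, term = A^-2 * d^1
  state 0011: A-exp=+0, loops=1, term = A^0 * d^0
  state 0100: A-exp=+2, loops=2, term = A^2 * d^1
  state 0101: A-exp=+4, loops=3, term = A^4 * d^2
  state 0110: A-exp=+0, loops=1, term = A^0 * d^0
  state 0111: A-exp=+2, loops=2, term = A^2 * d^1
  state 1000: A-exp=-2, loops=2, term = A^-2 * d^1
  state 1001: A-exp=+0, loops=1, term = A^0 * d^0
  state 1010: A-exp=-4, loops=3, term = A^-4 * d^2
  state 1011: A-exp=-2, loops=2, term = A^-2 * d^1
  state 1100: A-exp=+0, loops=1, term = A^0 * d^0
  state 1101: A-exp=+2, loops=2, term = A^2 * d^1
  state 1110: A-exp=-2, loops=2, term = A^-2 * d^1
  state 1111: A-exp=+0, loops=1, term = A^0 * d^0
Collect the terms by A-exponent (count of states per loop number):
Powers of d = -A^2 - A^-2: d^2 = A^4 + 2 + A^-4.
  A^4 * (d^2) = A^8 + 2*A^4 + 1
  A^2 * (4*d) = -4*A^4 - 4
  A^0 * (5 + d^2) = A^4 + 7 + A^-4
  A^-2 * (4*d) = -4 - 4*A^-4
  A^-4 * (d^2) = 1 + 2*A^-4 + A^-8
Summing the groups: <K> = A^8 - A^4 + 1 - A^-4 + A^-8
Normalise by the writhe: (-A^3)^(-w) = (-A^3)^(0) = 1, so f(A) = 1 * <K> = A^8 - A^4 + 1 - A^-4 + A^-8.
Substitute A = t^(-1/4), i.e. A^e → t^(-e/4): V(t) = t^2 - t + 1 - t^-1 + t^-2

Answer: t^2 - t + 1 - t^-1 + t^-2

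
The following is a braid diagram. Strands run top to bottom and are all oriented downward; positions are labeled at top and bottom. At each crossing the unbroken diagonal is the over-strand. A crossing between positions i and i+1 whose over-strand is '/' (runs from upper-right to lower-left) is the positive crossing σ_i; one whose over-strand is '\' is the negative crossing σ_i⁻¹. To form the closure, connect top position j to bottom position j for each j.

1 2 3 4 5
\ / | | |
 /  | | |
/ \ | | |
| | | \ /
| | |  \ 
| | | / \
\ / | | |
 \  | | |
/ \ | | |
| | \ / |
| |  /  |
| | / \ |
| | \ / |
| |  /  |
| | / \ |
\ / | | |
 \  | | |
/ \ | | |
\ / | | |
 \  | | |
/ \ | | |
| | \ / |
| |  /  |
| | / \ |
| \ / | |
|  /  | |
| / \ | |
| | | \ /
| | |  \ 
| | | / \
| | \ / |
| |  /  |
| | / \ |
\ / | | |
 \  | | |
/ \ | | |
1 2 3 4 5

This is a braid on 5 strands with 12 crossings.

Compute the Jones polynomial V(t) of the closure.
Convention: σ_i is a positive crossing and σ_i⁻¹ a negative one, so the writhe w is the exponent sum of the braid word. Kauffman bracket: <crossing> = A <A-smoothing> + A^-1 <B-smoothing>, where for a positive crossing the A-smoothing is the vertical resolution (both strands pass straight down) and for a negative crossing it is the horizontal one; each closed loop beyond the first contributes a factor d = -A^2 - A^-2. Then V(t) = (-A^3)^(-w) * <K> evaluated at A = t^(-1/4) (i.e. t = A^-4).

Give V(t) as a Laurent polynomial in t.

t^4 - 2*t^3 + 3*t^2 - 5*t + 6 - 5*t^-1 + 5*t^-2 - 3*t^-3 + 2*t^-4 - t^-5

Derivation:
Reading the diagram top to bottom ('/'-over between positions i,i+1 = s_i, '\'-over = s_i^-1): braid word = s1 s4^-1 s1^-1 s3 s3 s1^-1 s1^-1 s3 s2 s4^-1 s3 s1^-1.
The presented braid s1 s4^-1 s1^-1 s3 s3 s1^-1 s1^-1 s3 s2 s4^-1 s3 s1^-1 on 5 strands reduces by inverse Markov moves (closure unchanged at each step):
  Deconjugate: the word is γ·β·γ⁻¹ with γ = s1 (prefix) and γ⁻¹ = s1^-1 (suffix); strip both.
Reduced to β = s4^-1 s1^-1 s3 s3 s1^-1 s1^-1 s3 s2 s4^-1 s3 on 5 strands, 10 crossings.
Compute on β:
Braid: s4^-1 s1^-1 s3 s3 s1^-1 s1^-1 s3 s2 s4^-1 s3 on 5 strands, 10 crossings.
Writhe w = (#positive) - (#negative) = 5 - 5 = 0.
Enumerate smoothing states for the bracket polynomial. There are 2^10 = 1024 states.
Smooth each crossing (0=||, 1=⌣⌢); contribution A^(Σ sign_k(1-2s_k)) * d^(L-1).
Tabulate the states by total A-exponent and number of loops L (A-exp: L × count):
  A^10: L=6 ×1
  A^8: L=5 ×10
  A^6: L=4 ×41, L=6 ×4
  A^4: L=3 ×83, L=5 ×36, L=7 ×1
  A^2: L=2 ×84, L=4 ×107, L=6 ×19
  A^0: L=1 ×33, L=3 ×143, L=5 ×70, L=7 ×6
  A^-2: L=2 ×68, L=4 ×116, L=6 ×25, L=8 ×1
  A^-4: L=3 ×64, L=5 ×52, L=7 ×4
  A^-6: L=4 ×33, L=6 ×12
  A^-8: L=5 ×9, L=7 ×1
  A^-10: L=6 ×1
Each group contributes A^e * Σ count * d^(L-1):
Powers of d = -A^2 - A^-2: d^2 = A^4 + 2 + A^-4; d^3 = -A^6 - 3*A^2 - 3*A^-2 - A^-6; d^4 = A^8 + 4*A^4 + 6 + 4*A^-4 + A^-8; d^5 = -A^10 - 5*A^6 - 10*A^2 - 10*A^-2 - 5*A^-6 - A^-10; d^6 = A^12 + 6*A^8 + 15*A^4 + 20 + 15*A^-4 + 6*A^-8 + A^-12; d^7 = -A^14 - 7*A^10 - 21*A^6 - 35*A^2 - 35*A^-2 - 21*A^-6 - 7*A^-10 - A^-14.
  A^10 * (d^5) = -A^20 - 5*A^16 - 10*A^12 - 10*A^8 - 5*A^4 - 1
  A^8 * (10*d^4) = 10*A^16 + 40*A^12 + 60*A^8 + 40*A^4 + 10
  A^6 * (41*d^3 + 4*d^5) = -4*A^16 - 61*A^12 - 163*A^8 - 163*A^4 - 61 - 4*A^-4
  A^4 * (83*d^2 + 36*d^4 + d^6) = A^16 + 42*A^12 + 242*A^8 + 402*A^4 + 242 + 42*A^-4 + A^-8
  A^2 * (84*d + 107*d^3 + 19*d^5) = -19*A^12 - 202*A^8 - 595*A^4 - 595 - 202*A^-4 - 19*A^-8
  A^0 * (33 + 143*d^2 + 70*d^4 + 6*d^6) = 6*A^12 + 106*A^8 + 513*A^4 + 859 + 513*A^-4 + 106*A^-8 + 6*A^-12
  A^-2 * (68*d + 116*d^3 + 25*d^5 + d^7) = -A^12 - 32*A^8 - 262*A^4 - 701 - 701*A^-4 - 262*A^-8 - 32*A^-12 - A^-16
  A^-4 * (64*d^2 + 52*d^4 + 4*d^6) = 4*A^8 + 76*A^4 + 332 + 520*A^-4 + 332*A^-8 + 76*A^-12 + 4*A^-16
  A^-6 * (33*d^3 + 12*d^5) = -12*A^4 - 93 - 219*A^-4 - 219*A^-8 - 93*A^-12 - 12*A^-16
  A^-8 * (9*d^4 + d^6) = A^4 + 15 + 51*A^-4 + 74*A^-8 + 51*A^-12 + 15*A^-16 + A^-20
  A^-10 * (d^5) = -1 - 5*A^-4 - 10*A^-8 - 10*A^-12 - 5*A^-16 - A^-20
Summing the groups: <K> = -A^20 + 2*A^16 - 3*A^12 + 5*A^8 - 5*A^4 + 6 - 5*A^-4 + 3*A^-8 - 2*A^-12 + A^-16
Normalise by the writhe: (-A^3)^(-w) = (-A^3)^(0) = 1, so f(A) = 1 * <K> = -A^20 + 2*A^16 - 3*A^12 + 5*A^8 - 5*A^4 + 6 - 5*A^-4 + 3*A^-8 - 2*A^-12 + A^-16.
Substitute A = t^(-1/4), i.e. A^e → t^(-e/4): V(t) = t^4 - 2*t^3 + 3*t^2 - 5*t + 6 - 5*t^-1 + 5*t^-2 - 3*t^-3 + 2*t^-4 - t^-5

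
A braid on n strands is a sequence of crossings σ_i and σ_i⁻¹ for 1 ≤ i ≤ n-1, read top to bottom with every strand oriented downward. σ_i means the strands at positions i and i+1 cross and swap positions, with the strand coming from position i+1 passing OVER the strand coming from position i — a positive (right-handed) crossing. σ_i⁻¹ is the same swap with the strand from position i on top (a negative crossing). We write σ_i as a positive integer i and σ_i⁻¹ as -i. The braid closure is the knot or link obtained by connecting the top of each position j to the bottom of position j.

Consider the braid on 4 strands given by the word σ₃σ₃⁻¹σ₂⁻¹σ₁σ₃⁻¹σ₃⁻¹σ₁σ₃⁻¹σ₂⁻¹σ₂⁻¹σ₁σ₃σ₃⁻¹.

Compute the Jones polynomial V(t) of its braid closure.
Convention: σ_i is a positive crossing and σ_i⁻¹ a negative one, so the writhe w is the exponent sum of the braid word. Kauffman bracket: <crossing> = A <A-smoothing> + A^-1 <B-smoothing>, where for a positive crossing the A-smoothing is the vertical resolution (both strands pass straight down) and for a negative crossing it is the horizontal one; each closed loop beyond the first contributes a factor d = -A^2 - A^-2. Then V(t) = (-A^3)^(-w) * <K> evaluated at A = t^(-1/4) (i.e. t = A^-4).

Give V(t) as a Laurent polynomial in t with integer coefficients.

-t^2 + 2*t - 3 + 6*t^-1 - 6*t^-2 + 7*t^-3 - 6*t^-4 + 4*t^-5 - 3*t^-6 + t^-7

Derivation:
The presented braid s3 s3^-1 s2^-1 s1 s3^-1 s3^-1 s1 s3^-1 s2^-1 s2^-1 s1 s3 s3^-1 on 4 strands reduces by inverse Markov moves (closure unchanged at each step):
  Deconjugate: the word is γ·β·γ⁻¹ with γ = s3 (prefix) and γ⁻¹ = s3^-1 (suffix); strip both.
  Deconjugate: the word is γ·β·γ⁻¹ with γ = s3^-1 (prefix) and γ⁻¹ = s3 (suffix); strip both.
Reduced to β = s2^-1 s1 s3^-1 s3^-1 s1 s3^-1 s2^-1 s2^-1 s1 on 4 strands, 9 crossings.
Compute on β:
Braid: s2^-1 s1 s3^-1 s3^-1 s1 s3^-1 s2^-1 s2^-1 s1 on 4 strands, 9 crossings.
Writhe w = (#positive) - (#negative) = 3 - 6 = -3.
Computing the Kauffman bracket via state sum. There are 2^9 = 512 states.
For each crossing: s=0 is the vertical smoothing, s=1 horizontal. Crossing k contributes A^(sign_k * (1 - 2*s_k)); loop factor d = -A^2 - A^-2.
Tabulate the states by total A-exponent and number of loops L (A-exp: L × count):
  A^9: L=6 ×1
  A^7: L=5 ×9
  A^5: L=4 ×35, L=6 ×1
  A^3: L=3 ×73, L=5 ×11
  A^1: L=2 ×81, L=4 ×44, L=6 ×1
  A^-1: L=1 ×39, L=3 ×77, L=5 ×10
  A^-3: L=2 ×55, L=4 ×28, L=6 ×1
  A^-5: L=3 ×32, L=5 ×4
  A^-7: L=4 ×9
  A^-9: L=5 ×1
Each group contributes A^e * Σ count * d^(L-1):
Powers of d = -A^2 - A^-2: d^2 = A^4 + 2 + A^-4; d^3 = -A^6 - 3*A^2 - 3*A^-2 - A^-6; d^4 = A^8 + 4*A^4 + 6 + 4*A^-4 + A^-8; d^5 = -A^10 - 5*A^6 - 10*A^2 - 10*A^-2 - 5*A^-6 - A^-10.
  A^9 * (d^5) = -A^19 - 5*A^15 - 10*A^11 - 10*A^7 - 5*A^3 - A^-1
  A^7 * (9*d^4) = 9*A^15 + 36*A^11 + 54*A^7 + 36*A^3 + 9*A^-1
  A^5 * (35*d^3 + d^5) = -A^15 - 40*A^11 - 115*A^7 - 115*A^3 - 40*A^-1 - A^-5
  A^3 * (73*d^2 + 11*d^4) = 11*A^11 + 117*A^7 + 212*A^3 + 117*A^-1 + 11*A^-5
  A^1 * (81*d + 44*d^3 + d^5) = -A^11 - 49*A^7 - 223*A^3 - 223*A^-1 - 49*A^-5 - A^-9
  A^-1 * (39 + 77*d^2 + 10*d^4) = 10*A^7 + 117*A^3 + 253*A^-1 + 117*A^-5 + 10*A^-9
  A^-3 * (55*d + 28*d^3 + d^5) = -A^7 - 33*A^3 - 149*A^-1 - 149*A^-5 - 33*A^-9 - A^-13
  A^-5 * (32*d^2 + 4*d^4) = 4*A^3 + 48*A^-1 + 88*A^-5 + 48*A^-9 + 4*A^-13
  A^-7 * (9*d^3) = -9*A^-1 - 27*A^-5 - 27*A^-9 - 9*A^-13
  A^-9 * (d^4) = A^-1 + 4*A^-5 + 6*A^-9 + 4*A^-13 + A^-17
Summing the groups: <K> = -A^19 + 3*A^15 - 4*A^11 + 6*A^7 - 7*A^3 + 6*A^-1 - 6*A^-5 + 3*A^-9 - 2*A^-13 + A^-17
Normalise by the writhe: (-A^3)^(-w) = (-A^3)^(3) = -A^9, so f(A) = -A^9 * <K> = A^28 - 3*A^24 + 4*A^20 - 6*A^16 + 7*A^12 - 6*A^8 + 6*A^4 - 3 + 2*A^-4 - A^-8.
Substitute A = t^(-1/4), i.e. A^e → t^(-e/4): V(t) = -t^2 + 2*t - 3 + 6*t^-1 - 6*t^-2 + 7*t^-3 - 6*t^-4 + 4*t^-5 - 3*t^-6 + t^-7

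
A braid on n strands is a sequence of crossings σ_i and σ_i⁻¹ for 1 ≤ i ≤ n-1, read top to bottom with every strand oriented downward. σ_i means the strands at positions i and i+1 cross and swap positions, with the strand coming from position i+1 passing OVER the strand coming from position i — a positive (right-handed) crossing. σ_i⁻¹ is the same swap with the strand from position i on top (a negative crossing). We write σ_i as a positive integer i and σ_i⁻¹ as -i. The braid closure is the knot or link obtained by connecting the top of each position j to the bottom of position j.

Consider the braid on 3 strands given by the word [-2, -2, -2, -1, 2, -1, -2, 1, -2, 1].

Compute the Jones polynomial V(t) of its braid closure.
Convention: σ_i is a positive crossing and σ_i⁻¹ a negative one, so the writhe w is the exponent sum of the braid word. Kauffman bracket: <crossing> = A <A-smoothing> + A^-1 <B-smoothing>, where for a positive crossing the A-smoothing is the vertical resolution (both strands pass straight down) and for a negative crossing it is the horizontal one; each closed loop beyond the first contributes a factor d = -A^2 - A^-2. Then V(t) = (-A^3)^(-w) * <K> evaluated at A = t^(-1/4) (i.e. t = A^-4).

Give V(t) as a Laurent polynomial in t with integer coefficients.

-1 + 3*t^-1 - 3*t^-2 + 5*t^-3 - 5*t^-4 + 4*t^-5 - 3*t^-6 + 2*t^-7 - t^-8

Derivation:
Braid: s2^-1 s2^-1 s2^-1 s1^-1 s2 s1^-1 s2^-1 s1 s2^-1 s1 on 3 strands, 10 crossings.
Writhe w = (#positive) - (#negative) = 3 - 7 = -4.
State-sum expansion of <K>. There are 2^10 = 1024 states.
Each crossing splits two ways (0=vertical, 1=horizontal). The state's weight is A^(#A-smoothings - #B-smoothings) * d^(loops - 1).
Tabulate the states by total A-exponent and number of loops L (A-exp: L × count):
  A^10: L=6 ×1
  A^8: L=5 ×10
  A^6: L=4 ×41, L=6 ×4
  A^4: L=3 ×88, L=5 ×31, L=7 ×1
  A^2: L=2 ×102, L=4 ×99, L=6 ×9
  A^0: L=1 ×54, L=3 ×162, L=5 ×36
  A^-2: L=2 ×134, L=4 ×74, L=6 ×2
  A^-4: L=1 ×30, L=3 ×82, L=5 ×8
  A^-6: L=2 ×32, L=4 ×13
  A^-8: L=1 ×3, L=3 ×7
  A^-10: L=2 ×1
Each group contributes A^e * Σ count * d^(L-1):
Powers of d = -A^2 - A^-2: d^2 = A^4 + 2 + A^-4; d^3 = -A^6 - 3*A^2 - 3*A^-2 - A^-6; d^4 = A^8 + 4*A^4 + 6 + 4*A^-4 + A^-8; d^5 = -A^10 - 5*A^6 - 10*A^2 - 10*A^-2 - 5*A^-6 - A^-10; d^6 = A^12 + 6*A^8 + 15*A^4 + 20 + 15*A^-4 + 6*A^-8 + A^-12.
  A^10 * (d^5) = -A^20 - 5*A^16 - 10*A^12 - 10*A^8 - 5*A^4 - 1
  A^8 * (10*d^4) = 10*A^16 + 40*A^12 + 60*A^8 + 40*A^4 + 10
  A^6 * (41*d^3 + 4*d^5) = -4*A^16 - 61*A^12 - 163*A^8 - 163*A^4 - 61 - 4*A^-4
  A^4 * (88*d^2 + 31*d^4 + d^6) = A^16 + 37*A^12 + 227*A^8 + 382*A^4 + 227 + 37*A^-4 + A^-8
  A^2 * (102*d + 99*d^3 + 9*d^5) = -9*A^12 - 144*A^8 - 489*A^4 - 489 - 144*A^-4 - 9*A^-8
  A^0 * (54 + 162*d^2 + 36*d^4) = 36*A^8 + 306*A^4 + 594 + 306*A^-4 + 36*A^-8
  A^-2 * (134*d + 74*d^3 + 2*d^5) = -2*A^8 - 84*A^4 - 376 - 376*A^-4 - 84*A^-8 - 2*A^-12
  A^-4 * (30 + 82*d^2 + 8*d^4) = 8*A^4 + 114 + 242*A^-4 + 114*A^-8 + 8*A^-12
  A^-6 * (32*d + 13*d^3) = -13 - 71*A^-4 - 71*A^-8 - 13*A^-12
  A^-8 * (3 + 7*d^2) = 7*A^-4 + 17*A^-8 + 7*A^-12
  A^-10 * (d) = -A^-8 - A^-12
Summing the groups: <K> = -A^20 + 2*A^16 - 3*A^12 + 4*A^8 - 5*A^4 + 5 - 3*A^-4 + 3*A^-8 - A^-12
Normalise by the writhe: (-A^3)^(-w) = (-A^3)^(4) = A^12, so f(A) = A^12 * <K> = -A^32 + 2*A^28 - 3*A^24 + 4*A^20 - 5*A^16 + 5*A^12 - 3*A^8 + 3*A^4 - 1.
Substitute A = t^(-1/4), i.e. A^e → t^(-e/4): V(t) = -1 + 3*t^-1 - 3*t^-2 + 5*t^-3 - 5*t^-4 + 4*t^-5 - 3*t^-6 + 2*t^-7 - t^-8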